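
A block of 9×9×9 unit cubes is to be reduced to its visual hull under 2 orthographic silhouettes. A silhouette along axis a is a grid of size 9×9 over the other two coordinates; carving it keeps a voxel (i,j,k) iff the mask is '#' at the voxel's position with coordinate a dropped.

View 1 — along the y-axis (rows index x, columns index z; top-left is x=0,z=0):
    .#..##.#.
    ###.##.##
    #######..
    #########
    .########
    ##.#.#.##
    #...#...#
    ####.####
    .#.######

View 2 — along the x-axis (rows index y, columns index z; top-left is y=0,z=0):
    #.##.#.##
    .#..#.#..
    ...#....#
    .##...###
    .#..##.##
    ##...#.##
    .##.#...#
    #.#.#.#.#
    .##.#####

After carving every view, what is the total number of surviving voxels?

|visual hull| = 281

initial block: 9^3 = 729
step 1: project along y, AND mask (59/81) → |grid| = 531
step 2: project along x, AND mask (42/81) → |grid| = 281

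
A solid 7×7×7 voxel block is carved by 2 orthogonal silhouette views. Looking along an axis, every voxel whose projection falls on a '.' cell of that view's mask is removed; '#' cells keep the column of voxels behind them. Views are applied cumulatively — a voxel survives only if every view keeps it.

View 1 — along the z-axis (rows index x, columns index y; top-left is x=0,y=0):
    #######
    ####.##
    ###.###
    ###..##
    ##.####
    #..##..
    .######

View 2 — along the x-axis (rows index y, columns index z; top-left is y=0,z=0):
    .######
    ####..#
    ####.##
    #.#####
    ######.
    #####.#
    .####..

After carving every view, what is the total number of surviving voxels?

|visual hull| = 216

before carving: 343 voxels (7×7×7)
  1. axis=2 (XY plane), |mask|=39  ⇒  voxels=273
  2. axis=0 (YZ plane), |mask|=39  ⇒  voxels=216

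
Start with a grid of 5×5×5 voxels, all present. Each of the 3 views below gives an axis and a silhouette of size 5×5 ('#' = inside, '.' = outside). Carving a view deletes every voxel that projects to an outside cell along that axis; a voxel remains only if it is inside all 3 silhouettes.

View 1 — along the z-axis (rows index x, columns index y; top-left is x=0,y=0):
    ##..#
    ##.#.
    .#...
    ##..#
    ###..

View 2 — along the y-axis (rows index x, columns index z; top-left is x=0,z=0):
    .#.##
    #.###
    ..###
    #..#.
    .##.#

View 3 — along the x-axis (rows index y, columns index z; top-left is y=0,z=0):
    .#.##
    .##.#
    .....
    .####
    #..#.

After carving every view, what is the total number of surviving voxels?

|visual hull| = 23

start: 5×5×5 = 125 voxels
[1] z-view keeps 13 columns → grid now 65
[2] y-view keeps 15 columns → grid now 39
[3] x-view keeps 12 columns → grid now 23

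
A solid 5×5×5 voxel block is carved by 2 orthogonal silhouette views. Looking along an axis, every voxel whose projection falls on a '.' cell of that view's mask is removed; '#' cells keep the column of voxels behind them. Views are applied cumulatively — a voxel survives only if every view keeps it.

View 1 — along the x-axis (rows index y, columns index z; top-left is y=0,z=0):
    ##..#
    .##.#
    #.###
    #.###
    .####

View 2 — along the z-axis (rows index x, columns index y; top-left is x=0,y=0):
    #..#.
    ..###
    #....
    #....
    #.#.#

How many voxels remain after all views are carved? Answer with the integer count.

voxel count = 36

initial block: 5^3 = 125
[1] x-view keeps 18 columns → grid now 90
[2] z-view keeps 10 columns → grid now 36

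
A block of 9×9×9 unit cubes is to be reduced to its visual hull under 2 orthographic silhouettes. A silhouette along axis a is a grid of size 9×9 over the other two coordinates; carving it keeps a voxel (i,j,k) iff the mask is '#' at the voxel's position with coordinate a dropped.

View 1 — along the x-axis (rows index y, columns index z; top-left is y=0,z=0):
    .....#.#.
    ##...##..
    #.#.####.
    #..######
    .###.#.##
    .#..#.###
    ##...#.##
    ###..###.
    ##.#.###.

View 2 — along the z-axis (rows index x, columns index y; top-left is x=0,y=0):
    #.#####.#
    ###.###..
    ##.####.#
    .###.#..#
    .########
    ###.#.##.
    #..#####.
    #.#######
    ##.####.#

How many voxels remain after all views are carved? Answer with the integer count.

311 voxels

before carving: 729 voxels (9×9×9)
after view 1 [x-axis, 47 of 81 cells solid] → remaining = 423
after view 2 [z-axis, 60 of 81 cells solid] → remaining = 311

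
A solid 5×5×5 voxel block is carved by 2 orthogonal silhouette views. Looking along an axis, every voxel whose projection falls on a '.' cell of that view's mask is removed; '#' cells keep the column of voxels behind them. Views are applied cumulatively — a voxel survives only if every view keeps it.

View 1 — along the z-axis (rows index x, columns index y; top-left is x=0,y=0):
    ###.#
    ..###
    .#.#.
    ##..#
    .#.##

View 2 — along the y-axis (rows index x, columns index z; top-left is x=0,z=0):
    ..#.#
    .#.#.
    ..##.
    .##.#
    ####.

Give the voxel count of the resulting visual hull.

voxel count = 39

full grid |V| = 125
step 1: project along z, AND mask (15/25) → |grid| = 75
step 2: project along y, AND mask (13/25) → |grid| = 39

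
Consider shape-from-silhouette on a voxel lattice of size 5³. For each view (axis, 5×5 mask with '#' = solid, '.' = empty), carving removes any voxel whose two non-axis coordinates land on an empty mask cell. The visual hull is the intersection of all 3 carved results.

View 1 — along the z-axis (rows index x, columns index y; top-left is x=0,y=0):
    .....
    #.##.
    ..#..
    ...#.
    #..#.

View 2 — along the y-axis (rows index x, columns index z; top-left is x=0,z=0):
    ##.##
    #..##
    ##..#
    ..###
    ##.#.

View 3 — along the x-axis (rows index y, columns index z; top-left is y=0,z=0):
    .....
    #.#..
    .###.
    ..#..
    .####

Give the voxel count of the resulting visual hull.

voxel count = 3

initial block: 5^3 = 125
V1 z: intersect with XY mask (7 set) -- 35 left
V2 y: intersect with XZ mask (16 set) -- 21 left
V3 x: intersect with YZ mask (10 set) -- 3 left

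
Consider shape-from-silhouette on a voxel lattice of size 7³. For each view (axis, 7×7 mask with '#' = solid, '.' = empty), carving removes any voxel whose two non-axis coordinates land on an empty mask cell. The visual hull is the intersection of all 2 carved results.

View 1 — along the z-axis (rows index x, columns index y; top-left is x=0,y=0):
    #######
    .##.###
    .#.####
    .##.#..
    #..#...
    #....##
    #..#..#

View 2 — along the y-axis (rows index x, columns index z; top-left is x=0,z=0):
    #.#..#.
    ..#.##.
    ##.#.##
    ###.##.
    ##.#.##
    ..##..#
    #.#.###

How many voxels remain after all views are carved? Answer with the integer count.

110 voxels

full grid |V| = 343
V1 z: intersect with XY mask (28 set) -- 196 left
V2 y: intersect with XZ mask (29 set) -- 110 left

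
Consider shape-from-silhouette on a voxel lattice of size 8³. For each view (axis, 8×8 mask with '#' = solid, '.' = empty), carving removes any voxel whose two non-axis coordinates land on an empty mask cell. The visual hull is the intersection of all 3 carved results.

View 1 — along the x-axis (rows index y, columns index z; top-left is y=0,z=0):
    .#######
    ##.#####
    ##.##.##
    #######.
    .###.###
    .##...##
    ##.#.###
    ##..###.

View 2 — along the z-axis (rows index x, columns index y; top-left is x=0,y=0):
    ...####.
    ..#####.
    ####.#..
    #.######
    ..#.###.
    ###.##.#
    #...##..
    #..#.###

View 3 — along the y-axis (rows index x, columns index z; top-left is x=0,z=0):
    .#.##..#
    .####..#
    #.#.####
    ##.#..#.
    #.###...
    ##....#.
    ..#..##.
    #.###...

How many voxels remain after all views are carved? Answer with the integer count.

full grid |V| = 512
after view 1 [x-axis, 48 of 64 cells solid] → remaining = 384
after view 2 [z-axis, 39 of 64 cells solid] → remaining = 227
after view 3 [y-axis, 33 of 64 cells solid] → remaining = 117

117 voxels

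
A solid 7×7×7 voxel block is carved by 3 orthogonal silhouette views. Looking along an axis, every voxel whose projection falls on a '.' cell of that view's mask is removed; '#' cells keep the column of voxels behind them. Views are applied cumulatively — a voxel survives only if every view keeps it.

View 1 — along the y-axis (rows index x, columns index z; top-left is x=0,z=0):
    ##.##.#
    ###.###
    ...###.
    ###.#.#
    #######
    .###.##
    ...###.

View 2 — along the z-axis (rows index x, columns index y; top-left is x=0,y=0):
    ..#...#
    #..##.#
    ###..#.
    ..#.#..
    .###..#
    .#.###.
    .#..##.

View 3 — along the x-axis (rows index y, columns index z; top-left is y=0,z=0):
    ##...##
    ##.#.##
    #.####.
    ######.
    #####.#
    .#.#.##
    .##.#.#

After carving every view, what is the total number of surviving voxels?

start: 7×7×7 = 343 voxels
  1. axis=1 (XZ plane), |mask|=34  ⇒  voxels=238
  2. axis=2 (XY plane), |mask|=23  ⇒  voxels=113
  3. axis=0 (YZ plane), |mask|=34  ⇒  voxels=82

82 voxels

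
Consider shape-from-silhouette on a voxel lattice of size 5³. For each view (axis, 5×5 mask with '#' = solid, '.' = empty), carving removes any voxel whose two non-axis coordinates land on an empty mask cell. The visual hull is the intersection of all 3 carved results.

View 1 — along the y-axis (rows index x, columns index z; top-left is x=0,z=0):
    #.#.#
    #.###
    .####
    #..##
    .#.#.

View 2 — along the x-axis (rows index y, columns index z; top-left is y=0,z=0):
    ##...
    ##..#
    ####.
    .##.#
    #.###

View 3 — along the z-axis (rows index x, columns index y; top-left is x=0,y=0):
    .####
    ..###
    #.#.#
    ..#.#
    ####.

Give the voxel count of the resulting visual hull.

before carving: 125 voxels (5×5×5)
  1. axis=1 (XZ plane), |mask|=16  ⇒  voxels=80
  2. axis=0 (YZ plane), |mask|=16  ⇒  voxels=49
  3. axis=2 (XY plane), |mask|=16  ⇒  voxels=35

35 voxels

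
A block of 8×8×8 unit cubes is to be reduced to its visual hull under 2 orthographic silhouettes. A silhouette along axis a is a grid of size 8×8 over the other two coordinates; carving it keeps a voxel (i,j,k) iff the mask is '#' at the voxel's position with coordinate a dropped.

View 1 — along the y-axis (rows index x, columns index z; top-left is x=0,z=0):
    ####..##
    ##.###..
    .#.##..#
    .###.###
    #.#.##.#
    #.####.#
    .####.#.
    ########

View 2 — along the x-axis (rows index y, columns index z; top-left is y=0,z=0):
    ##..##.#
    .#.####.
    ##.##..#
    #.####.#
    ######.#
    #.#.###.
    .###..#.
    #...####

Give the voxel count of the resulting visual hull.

voxel count = 237

start: 8×8×8 = 512 voxels
[1] y-view keeps 45 columns → grid now 360
[2] x-view keeps 42 columns → grid now 237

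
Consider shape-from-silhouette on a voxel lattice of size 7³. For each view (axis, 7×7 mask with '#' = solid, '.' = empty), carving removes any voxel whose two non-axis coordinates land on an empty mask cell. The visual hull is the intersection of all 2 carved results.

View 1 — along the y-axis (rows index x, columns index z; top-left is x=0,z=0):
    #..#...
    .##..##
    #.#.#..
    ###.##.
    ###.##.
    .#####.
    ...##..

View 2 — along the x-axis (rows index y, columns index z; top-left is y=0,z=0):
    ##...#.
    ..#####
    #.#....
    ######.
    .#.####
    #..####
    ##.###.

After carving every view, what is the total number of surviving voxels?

before carving: 343 voxels (7×7×7)
V1 y: intersect with XZ mask (26 set) -- 182 left
V2 x: intersect with YZ mask (31 set) -- 118 left

remaining voxels: 118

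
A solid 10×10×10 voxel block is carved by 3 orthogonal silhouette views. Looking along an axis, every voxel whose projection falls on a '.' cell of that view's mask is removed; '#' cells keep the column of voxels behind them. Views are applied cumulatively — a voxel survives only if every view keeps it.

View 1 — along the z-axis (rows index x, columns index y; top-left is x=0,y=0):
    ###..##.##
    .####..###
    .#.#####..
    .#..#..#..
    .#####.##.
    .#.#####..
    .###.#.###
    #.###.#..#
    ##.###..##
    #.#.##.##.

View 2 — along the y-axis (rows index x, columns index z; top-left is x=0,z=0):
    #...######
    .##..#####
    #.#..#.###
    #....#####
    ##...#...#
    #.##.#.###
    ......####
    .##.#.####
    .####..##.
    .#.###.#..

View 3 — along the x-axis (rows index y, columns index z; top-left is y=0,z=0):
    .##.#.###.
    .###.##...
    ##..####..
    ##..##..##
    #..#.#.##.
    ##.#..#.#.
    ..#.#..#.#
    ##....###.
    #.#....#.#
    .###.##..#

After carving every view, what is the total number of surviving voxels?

191 voxels

full grid |V| = 1000
after view 1 [z-axis, 62 of 100 cells solid] → remaining = 620
after view 2 [y-axis, 59 of 100 cells solid] → remaining = 364
after view 3 [x-axis, 52 of 100 cells solid] → remaining = 191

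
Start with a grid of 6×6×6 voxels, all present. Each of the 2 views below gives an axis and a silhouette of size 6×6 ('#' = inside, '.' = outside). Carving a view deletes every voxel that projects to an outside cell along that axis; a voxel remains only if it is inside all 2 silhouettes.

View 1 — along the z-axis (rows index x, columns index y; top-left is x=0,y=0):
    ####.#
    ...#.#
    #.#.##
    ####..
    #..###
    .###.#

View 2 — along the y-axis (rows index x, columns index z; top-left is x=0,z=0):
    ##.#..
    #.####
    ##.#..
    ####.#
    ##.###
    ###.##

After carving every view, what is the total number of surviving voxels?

voxel count = 97

initial block: 6^3 = 216
V1 z: intersect with XY mask (23 set) -- 138 left
V2 y: intersect with XZ mask (26 set) -- 97 left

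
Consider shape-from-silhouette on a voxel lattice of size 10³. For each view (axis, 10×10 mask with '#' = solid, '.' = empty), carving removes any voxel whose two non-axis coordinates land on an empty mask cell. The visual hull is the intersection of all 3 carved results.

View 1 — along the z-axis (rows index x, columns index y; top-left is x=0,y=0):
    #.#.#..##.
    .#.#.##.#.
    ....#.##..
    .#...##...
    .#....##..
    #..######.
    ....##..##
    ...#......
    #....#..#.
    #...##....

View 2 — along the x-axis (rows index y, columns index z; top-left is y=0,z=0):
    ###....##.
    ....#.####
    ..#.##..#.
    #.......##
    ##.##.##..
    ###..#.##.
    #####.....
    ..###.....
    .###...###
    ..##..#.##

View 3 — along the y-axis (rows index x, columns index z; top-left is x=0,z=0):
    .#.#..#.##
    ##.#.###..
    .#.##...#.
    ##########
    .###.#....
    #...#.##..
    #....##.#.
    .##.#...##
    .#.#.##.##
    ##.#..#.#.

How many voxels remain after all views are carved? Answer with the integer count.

initial block: 10^3 = 1000
  1. axis=2 (XY plane), |mask|=37  ⇒  voxels=370
  2. axis=0 (YZ plane), |mask|=48  ⇒  voxels=186
  3. axis=1 (XZ plane), |mask|=53  ⇒  voxels=95

|visual hull| = 95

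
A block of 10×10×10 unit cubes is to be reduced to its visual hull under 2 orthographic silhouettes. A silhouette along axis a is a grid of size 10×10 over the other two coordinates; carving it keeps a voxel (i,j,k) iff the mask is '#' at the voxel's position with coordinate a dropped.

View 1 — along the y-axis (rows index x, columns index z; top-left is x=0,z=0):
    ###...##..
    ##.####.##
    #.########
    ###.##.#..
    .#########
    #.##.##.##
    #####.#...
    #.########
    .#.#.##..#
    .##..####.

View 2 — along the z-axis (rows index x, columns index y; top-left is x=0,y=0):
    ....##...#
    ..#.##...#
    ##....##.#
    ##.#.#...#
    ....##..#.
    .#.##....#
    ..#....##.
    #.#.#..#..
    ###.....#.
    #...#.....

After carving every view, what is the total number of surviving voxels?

|visual hull| = 263

full grid |V| = 1000
  1. axis=1 (XZ plane), |mask|=70  ⇒  voxels=700
  2. axis=2 (XY plane), |mask|=37  ⇒  voxels=263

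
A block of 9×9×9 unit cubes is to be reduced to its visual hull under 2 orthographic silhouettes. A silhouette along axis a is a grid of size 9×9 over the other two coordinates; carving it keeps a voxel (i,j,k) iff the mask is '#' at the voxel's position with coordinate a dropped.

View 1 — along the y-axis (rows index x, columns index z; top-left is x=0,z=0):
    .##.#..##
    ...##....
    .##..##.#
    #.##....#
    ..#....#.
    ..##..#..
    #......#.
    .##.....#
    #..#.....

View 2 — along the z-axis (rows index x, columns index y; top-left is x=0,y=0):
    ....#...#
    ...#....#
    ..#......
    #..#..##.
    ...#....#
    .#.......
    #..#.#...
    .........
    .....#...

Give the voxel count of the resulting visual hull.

start: 9×9×9 = 729 voxels
carve view 1 (along y, XZ-mask fill 28/81): 252 voxels remain
carve view 2 (along z, XY-mask fill 16/81): 50 voxels remain

50 voxels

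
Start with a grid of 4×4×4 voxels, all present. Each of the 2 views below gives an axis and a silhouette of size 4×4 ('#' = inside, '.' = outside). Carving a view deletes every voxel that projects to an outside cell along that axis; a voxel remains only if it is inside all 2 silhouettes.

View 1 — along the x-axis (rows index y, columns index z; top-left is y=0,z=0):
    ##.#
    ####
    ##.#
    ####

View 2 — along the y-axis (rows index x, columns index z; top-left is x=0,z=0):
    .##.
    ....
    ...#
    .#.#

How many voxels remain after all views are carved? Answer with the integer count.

full grid |V| = 64
V1 x: intersect with YZ mask (14 set) -- 56 left
V2 y: intersect with XZ mask (5 set) -- 18 left

remaining voxels: 18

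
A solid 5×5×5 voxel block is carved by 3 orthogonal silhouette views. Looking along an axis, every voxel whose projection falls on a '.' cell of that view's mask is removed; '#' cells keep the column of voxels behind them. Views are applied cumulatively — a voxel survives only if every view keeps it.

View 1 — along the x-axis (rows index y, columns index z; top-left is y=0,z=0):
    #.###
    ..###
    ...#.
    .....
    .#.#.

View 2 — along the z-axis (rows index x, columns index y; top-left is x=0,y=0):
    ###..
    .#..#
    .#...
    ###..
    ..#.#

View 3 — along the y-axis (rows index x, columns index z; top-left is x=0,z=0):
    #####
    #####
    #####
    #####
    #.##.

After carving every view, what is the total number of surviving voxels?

voxel count = 26

initial block: 5^3 = 125
carve view 1 (along x, YZ-mask fill 10/25): 50 voxels remain
carve view 2 (along z, XY-mask fill 11/25): 27 voxels remain
carve view 3 (along y, XZ-mask fill 23/25): 26 voxels remain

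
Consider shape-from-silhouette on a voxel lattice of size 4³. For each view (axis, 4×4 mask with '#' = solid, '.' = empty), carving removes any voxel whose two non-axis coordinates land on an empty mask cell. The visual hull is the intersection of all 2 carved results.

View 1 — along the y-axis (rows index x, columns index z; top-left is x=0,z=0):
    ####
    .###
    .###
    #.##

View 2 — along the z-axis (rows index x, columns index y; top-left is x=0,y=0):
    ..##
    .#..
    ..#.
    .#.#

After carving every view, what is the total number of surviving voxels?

|visual hull| = 20

start: 4×4×4 = 64 voxels
[1] y-view keeps 13 columns → grid now 52
[2] z-view keeps 6 columns → grid now 20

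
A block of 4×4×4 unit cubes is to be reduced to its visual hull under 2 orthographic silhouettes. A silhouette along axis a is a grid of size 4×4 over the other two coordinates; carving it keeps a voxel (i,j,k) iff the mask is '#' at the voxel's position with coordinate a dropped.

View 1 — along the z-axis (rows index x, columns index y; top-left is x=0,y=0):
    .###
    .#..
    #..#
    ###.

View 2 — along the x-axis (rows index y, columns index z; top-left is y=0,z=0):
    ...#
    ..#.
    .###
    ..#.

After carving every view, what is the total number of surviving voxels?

initial block: 4^3 = 64
after view 1 [z-axis, 9 of 16 cells solid] → remaining = 36
after view 2 [x-axis, 6 of 16 cells solid] → remaining = 13

|visual hull| = 13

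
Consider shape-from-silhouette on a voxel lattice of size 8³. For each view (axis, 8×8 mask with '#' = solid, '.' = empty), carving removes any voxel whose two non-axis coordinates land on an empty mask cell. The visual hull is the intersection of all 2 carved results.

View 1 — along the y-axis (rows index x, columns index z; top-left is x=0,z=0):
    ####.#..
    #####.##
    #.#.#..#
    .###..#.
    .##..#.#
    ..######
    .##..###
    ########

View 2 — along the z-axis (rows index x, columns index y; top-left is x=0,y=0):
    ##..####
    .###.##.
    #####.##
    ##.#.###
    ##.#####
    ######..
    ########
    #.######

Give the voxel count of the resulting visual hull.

voxel count = 277

initial block: 8^3 = 512
step 1: project along y, AND mask (43/64) → |grid| = 344
step 2: project along z, AND mask (52/64) → |grid| = 277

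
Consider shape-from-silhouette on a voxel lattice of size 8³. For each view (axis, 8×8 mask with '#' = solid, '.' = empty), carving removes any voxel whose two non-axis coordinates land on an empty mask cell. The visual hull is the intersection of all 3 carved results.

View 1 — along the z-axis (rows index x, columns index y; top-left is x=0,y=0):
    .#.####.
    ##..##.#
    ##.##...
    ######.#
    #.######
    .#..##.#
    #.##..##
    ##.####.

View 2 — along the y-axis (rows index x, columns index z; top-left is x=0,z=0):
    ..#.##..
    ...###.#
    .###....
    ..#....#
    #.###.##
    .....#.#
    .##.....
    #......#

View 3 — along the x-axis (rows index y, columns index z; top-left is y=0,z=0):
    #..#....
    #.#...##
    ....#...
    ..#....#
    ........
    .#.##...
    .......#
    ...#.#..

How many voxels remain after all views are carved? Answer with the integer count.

33 voxels

start: 8×8×8 = 512 voxels
carve view 1 (along z, XY-mask fill 43/64): 344 voxels remain
carve view 2 (along y, XZ-mask fill 24/64): 133 voxels remain
carve view 3 (along x, YZ-mask fill 15/64): 33 voxels remain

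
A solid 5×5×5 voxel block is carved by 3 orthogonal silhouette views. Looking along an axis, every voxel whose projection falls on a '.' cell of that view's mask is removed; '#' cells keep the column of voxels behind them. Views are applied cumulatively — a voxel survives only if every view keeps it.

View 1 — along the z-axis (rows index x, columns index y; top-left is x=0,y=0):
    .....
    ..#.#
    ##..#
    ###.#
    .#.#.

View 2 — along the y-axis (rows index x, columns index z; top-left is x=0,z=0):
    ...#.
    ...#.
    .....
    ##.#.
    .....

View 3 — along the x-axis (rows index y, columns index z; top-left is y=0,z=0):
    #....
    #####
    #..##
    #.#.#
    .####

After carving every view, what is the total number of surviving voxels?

initial block: 5^3 = 125
  1. axis=2 (XY plane), |mask|=11  ⇒  voxels=55
  2. axis=1 (XZ plane), |mask|=5  ⇒  voxels=14
  3. axis=0 (YZ plane), |mask|=16  ⇒  voxels=10

remaining voxels: 10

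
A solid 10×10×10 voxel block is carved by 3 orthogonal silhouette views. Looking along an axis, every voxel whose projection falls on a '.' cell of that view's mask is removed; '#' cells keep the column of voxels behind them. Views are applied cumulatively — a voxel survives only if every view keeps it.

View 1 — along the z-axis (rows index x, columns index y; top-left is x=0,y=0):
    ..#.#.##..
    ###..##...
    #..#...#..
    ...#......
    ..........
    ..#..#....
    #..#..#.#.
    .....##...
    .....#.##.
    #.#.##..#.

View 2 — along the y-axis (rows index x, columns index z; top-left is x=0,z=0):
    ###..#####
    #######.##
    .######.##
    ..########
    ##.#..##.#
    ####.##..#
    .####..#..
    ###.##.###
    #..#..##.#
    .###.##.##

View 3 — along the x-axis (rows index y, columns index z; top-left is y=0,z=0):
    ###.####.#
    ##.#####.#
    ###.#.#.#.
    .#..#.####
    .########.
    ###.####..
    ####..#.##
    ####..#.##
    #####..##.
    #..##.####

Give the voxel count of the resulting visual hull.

start: 10×10×10 = 1000 voxels
carve view 1 (along z, XY-mask fill 29/100): 290 voxels remain
carve view 2 (along y, XZ-mask fill 71/100): 209 voxels remain
carve view 3 (along x, YZ-mask fill 71/100): 146 voxels remain

|visual hull| = 146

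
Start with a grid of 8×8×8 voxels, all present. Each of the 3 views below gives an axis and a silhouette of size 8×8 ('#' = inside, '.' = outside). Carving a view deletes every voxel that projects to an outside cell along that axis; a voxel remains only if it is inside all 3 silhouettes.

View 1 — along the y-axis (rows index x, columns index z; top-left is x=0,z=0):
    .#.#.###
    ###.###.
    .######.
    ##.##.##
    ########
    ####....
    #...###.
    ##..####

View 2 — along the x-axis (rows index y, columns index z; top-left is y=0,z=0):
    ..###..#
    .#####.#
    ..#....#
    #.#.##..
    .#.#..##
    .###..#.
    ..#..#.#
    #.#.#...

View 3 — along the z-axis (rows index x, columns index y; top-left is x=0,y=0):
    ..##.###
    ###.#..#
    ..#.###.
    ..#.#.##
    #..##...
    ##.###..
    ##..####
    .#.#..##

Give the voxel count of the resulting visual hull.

remaining voxels: 80

start: 8×8×8 = 512 voxels
step 1: project along y, AND mask (45/64) → |grid| = 360
step 2: project along x, AND mask (30/64) → |grid| = 157
step 3: project along z, AND mask (36/64) → |grid| = 80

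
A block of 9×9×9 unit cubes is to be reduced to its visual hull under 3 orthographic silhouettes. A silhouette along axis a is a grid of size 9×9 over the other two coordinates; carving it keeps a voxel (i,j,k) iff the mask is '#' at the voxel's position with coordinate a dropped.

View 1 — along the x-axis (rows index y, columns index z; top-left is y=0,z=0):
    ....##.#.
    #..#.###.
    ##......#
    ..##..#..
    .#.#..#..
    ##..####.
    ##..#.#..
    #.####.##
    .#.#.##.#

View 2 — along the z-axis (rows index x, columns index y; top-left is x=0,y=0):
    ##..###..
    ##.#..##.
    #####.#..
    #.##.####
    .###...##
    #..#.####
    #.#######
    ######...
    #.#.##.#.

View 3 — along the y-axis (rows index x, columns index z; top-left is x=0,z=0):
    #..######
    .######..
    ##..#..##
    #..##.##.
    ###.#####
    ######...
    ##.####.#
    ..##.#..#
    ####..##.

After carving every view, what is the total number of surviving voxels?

voxel count = 151

before carving: 729 voxels (9×9×9)
after view 1 [x-axis, 39 of 81 cells solid] → remaining = 351
after view 2 [z-axis, 53 of 81 cells solid] → remaining = 225
after view 3 [y-axis, 54 of 81 cells solid] → remaining = 151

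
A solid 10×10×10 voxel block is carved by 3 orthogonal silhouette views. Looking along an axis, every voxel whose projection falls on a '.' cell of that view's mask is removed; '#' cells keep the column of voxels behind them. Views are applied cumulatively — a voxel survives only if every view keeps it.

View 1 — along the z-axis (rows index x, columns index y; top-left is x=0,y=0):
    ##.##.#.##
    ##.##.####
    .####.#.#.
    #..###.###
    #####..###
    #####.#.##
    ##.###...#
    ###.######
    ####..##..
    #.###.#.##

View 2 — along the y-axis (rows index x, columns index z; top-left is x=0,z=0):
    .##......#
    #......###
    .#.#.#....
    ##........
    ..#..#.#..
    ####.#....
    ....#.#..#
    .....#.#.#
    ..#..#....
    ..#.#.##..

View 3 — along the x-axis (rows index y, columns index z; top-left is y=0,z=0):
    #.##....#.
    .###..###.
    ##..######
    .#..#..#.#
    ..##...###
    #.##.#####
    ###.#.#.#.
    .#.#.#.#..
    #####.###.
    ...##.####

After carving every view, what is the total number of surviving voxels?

124 voxels

before carving: 1000 voxels (10×10×10)
after view 1 [z-axis, 72 of 100 cells solid] → remaining = 720
after view 2 [y-axis, 32 of 100 cells solid] → remaining = 234
after view 3 [x-axis, 59 of 100 cells solid] → remaining = 124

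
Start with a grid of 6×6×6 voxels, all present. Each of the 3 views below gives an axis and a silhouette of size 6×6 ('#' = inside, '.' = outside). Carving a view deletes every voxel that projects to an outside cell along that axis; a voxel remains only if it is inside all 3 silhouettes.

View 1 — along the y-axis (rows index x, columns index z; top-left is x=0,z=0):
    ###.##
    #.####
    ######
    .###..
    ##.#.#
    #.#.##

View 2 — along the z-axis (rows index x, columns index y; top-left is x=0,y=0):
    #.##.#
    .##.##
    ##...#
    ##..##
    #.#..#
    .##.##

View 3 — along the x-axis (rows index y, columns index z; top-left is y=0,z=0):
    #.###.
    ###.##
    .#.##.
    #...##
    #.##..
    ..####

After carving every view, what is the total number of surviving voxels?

initial block: 6^3 = 216
V1 y: intersect with XZ mask (27 set) -- 162 left
V2 z: intersect with XY mask (22 set) -- 98 left
V3 x: intersect with YZ mask (22 set) -- 61 left

voxel count = 61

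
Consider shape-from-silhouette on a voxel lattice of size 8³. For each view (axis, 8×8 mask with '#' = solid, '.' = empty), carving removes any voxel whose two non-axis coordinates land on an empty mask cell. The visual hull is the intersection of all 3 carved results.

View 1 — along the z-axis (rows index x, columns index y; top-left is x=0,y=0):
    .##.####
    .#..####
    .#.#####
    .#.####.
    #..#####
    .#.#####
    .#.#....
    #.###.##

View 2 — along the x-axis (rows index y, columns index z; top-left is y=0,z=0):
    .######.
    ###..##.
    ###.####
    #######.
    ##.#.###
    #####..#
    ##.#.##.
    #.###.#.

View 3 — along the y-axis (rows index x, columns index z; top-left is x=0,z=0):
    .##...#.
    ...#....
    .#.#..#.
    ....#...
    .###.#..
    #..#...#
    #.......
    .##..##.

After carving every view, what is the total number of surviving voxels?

89 voxels

full grid |V| = 512
step 1: project along z, AND mask (42/64) → |grid| = 336
step 2: project along x, AND mask (47/64) → |grid| = 241
step 3: project along y, AND mask (20/64) → |grid| = 89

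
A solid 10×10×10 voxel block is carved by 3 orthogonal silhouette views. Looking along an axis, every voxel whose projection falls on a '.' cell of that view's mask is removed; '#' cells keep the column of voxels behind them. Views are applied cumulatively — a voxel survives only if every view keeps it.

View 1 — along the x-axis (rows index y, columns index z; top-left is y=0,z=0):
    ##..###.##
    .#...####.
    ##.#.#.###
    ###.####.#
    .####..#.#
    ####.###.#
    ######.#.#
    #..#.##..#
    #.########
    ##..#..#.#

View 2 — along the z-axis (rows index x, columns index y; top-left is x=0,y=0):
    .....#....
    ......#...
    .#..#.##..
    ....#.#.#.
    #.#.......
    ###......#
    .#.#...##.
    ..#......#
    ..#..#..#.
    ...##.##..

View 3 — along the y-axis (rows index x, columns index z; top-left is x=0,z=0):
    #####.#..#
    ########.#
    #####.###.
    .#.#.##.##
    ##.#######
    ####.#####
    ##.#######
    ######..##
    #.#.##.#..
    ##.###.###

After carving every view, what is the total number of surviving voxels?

before carving: 1000 voxels (10×10×10)
carve view 1 (along x, YZ-mask fill 68/100): 680 voxels remain
carve view 2 (along z, XY-mask fill 28/100): 191 voxels remain
carve view 3 (along y, XZ-mask fill 78/100): 149 voxels remain

voxel count = 149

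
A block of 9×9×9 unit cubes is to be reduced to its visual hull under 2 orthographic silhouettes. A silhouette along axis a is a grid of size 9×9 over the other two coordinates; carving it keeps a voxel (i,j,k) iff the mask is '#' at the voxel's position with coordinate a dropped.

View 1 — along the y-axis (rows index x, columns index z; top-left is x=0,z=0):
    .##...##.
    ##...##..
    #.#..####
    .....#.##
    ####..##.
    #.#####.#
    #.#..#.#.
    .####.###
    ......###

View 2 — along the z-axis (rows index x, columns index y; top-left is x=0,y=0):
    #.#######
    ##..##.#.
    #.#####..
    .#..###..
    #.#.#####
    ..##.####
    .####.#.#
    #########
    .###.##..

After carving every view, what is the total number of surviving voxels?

286 voxels

before carving: 729 voxels (9×9×9)
V1 y: intersect with XZ mask (44 set) -- 396 left
V2 z: intersect with XY mask (56 set) -- 286 left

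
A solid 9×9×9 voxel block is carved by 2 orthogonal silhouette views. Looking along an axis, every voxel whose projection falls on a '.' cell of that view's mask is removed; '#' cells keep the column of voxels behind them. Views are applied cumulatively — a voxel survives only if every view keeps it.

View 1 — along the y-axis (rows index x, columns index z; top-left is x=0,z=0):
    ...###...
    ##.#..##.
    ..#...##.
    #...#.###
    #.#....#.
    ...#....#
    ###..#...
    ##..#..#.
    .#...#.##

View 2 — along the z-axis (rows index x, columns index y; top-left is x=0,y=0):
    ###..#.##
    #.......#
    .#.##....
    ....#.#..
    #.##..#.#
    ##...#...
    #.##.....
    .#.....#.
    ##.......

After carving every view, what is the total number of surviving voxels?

|visual hull| = 96

full grid |V| = 729
V1 y: intersect with XZ mask (33 set) -- 297 left
V2 z: intersect with XY mask (28 set) -- 96 left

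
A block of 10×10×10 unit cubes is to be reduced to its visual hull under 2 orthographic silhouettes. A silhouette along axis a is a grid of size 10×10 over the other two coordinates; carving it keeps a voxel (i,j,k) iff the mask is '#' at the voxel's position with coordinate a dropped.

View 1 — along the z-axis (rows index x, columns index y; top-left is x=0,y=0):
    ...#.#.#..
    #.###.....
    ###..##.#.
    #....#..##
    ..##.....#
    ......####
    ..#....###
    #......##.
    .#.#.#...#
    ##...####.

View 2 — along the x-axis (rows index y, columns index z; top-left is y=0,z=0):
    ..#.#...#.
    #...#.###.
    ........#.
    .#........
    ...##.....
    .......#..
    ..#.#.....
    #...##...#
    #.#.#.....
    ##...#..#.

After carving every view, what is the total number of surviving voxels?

full grid |V| = 1000
V1 z: intersect with XY mask (41 set) -- 410 left
V2 x: intersect with YZ mask (26 set) -- 109 left

|visual hull| = 109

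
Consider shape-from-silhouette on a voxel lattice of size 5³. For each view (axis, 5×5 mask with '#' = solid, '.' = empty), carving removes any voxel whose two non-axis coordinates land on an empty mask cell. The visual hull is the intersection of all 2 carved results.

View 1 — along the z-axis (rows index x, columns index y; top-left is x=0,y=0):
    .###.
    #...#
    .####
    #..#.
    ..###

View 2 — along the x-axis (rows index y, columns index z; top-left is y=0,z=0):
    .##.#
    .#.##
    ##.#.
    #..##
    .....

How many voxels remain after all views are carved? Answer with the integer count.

remaining voxels: 33

before carving: 125 voxels (5×5×5)
carve view 1 (along z, XY-mask fill 14/25): 70 voxels remain
carve view 2 (along x, YZ-mask fill 12/25): 33 voxels remain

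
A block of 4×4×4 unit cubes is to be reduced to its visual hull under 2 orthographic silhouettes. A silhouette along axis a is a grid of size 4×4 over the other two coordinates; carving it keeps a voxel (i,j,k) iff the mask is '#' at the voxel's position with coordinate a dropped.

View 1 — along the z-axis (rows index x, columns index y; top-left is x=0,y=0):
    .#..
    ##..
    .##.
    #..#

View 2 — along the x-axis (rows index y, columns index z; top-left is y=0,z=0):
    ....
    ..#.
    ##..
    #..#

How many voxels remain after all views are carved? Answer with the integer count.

start: 4×4×4 = 64 voxels
carve view 1 (along z, XY-mask fill 7/16): 28 voxels remain
carve view 2 (along x, YZ-mask fill 5/16): 7 voxels remain

voxel count = 7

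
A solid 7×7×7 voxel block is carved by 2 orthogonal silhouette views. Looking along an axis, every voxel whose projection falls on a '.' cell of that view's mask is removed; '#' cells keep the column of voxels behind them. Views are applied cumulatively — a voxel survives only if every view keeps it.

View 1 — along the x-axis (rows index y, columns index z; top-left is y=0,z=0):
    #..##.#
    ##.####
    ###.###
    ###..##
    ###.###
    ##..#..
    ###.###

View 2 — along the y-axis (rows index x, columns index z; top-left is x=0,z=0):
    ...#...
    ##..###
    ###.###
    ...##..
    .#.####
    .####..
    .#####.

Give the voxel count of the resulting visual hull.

|visual hull| = 140

before carving: 343 voxels (7×7×7)
after view 1 [x-axis, 36 of 49 cells solid] → remaining = 252
after view 2 [y-axis, 28 of 49 cells solid] → remaining = 140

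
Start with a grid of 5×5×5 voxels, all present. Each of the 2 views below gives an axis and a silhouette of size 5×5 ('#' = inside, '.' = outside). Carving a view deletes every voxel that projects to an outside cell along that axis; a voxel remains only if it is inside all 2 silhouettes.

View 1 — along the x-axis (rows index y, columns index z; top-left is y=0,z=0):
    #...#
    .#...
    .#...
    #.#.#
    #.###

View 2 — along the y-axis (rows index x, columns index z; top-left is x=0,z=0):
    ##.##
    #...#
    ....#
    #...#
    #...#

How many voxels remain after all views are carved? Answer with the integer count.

30 voxels

full grid |V| = 125
after view 1 [x-axis, 11 of 25 cells solid] → remaining = 55
after view 2 [y-axis, 11 of 25 cells solid] → remaining = 30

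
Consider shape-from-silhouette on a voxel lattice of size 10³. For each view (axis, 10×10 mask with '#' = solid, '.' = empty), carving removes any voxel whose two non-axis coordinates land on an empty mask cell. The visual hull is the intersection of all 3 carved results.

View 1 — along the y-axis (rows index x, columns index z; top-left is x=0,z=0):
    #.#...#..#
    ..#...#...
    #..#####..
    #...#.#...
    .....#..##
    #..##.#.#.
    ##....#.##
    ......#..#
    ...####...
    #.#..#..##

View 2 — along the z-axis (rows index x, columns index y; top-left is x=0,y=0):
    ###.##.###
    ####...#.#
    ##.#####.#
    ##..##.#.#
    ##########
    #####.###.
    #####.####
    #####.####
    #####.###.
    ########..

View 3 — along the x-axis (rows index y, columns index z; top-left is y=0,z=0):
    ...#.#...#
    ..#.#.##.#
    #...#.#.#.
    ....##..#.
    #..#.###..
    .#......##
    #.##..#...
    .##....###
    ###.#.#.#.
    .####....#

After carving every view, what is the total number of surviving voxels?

before carving: 1000 voxels (10×10×10)
V1 y: intersect with XZ mask (39 set) -- 390 left
V2 z: intersect with XY mask (80 set) -- 315 left
V3 x: intersect with YZ mask (43 set) -- 138 left

138 voxels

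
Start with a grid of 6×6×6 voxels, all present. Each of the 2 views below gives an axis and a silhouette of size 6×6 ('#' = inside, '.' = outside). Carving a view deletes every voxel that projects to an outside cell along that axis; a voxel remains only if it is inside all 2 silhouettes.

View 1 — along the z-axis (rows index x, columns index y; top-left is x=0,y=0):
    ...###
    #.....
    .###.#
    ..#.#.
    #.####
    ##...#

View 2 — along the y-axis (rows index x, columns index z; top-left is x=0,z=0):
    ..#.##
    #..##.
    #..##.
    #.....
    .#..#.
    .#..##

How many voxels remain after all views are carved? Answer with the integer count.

voxel count = 45

full grid |V| = 216
step 1: project along z, AND mask (18/36) → |grid| = 108
step 2: project along y, AND mask (15/36) → |grid| = 45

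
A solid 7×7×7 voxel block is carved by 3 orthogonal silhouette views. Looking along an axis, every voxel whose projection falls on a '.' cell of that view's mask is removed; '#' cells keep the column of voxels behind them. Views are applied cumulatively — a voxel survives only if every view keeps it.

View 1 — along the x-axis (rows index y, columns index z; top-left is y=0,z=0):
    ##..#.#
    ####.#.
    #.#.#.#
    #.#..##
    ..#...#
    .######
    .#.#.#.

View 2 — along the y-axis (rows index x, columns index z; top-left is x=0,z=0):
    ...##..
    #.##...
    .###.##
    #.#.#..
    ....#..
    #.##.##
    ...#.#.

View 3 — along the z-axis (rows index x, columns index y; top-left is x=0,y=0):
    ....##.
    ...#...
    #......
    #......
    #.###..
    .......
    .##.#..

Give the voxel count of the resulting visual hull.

remaining voxels: 12

start: 7×7×7 = 343 voxels
[1] x-view keeps 28 columns → grid now 196
[2] y-view keeps 21 columns → grid now 82
[3] z-view keeps 12 columns → grid now 12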